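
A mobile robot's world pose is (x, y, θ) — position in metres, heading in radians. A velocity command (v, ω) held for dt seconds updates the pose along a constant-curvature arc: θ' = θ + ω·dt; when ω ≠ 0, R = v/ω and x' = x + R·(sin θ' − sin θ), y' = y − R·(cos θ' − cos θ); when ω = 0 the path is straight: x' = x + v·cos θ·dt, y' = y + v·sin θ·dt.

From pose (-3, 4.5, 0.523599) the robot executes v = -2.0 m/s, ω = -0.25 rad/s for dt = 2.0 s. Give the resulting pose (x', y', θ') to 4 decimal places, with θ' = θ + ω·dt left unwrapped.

(-6.8112, 3.4304, 0.0236)

θ' = 0.5236 + -0.25·2.0 = 0.0236
R = v/ω = -2.0/-0.25 = 8.0000
x' = -3 + 8.0000·(sin 0.0236 − sin 0.5236) = -6.8112
y' = 4.5 − 8.0000·(cos 0.0236 − cos 0.5236) = 3.4304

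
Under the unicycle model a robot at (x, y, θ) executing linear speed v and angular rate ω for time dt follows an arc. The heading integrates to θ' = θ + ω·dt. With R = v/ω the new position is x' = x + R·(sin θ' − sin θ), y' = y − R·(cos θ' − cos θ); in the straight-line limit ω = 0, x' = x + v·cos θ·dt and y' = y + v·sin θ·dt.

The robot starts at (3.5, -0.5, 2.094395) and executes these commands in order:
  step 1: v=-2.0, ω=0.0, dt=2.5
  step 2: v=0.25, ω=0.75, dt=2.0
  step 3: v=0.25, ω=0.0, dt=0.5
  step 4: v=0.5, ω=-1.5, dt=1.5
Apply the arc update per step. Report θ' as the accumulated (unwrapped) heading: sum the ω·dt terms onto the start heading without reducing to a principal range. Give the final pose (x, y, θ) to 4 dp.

step 1: θ'=2.0944 (straight) → pose (6.0000, -4.8301, 2.0944)
step 2: θ'=3.5944 (R=0.3333) → pose (5.5655, -4.6971, 3.5944)
step 3: θ'=3.5944 (straight) → pose (5.4531, -4.7517, 3.5944)
step 4: θ'=1.3444 (R=-0.3333) → pose (4.9824, -4.3772, 1.3444)

(4.9824, -4.3772, 1.3444)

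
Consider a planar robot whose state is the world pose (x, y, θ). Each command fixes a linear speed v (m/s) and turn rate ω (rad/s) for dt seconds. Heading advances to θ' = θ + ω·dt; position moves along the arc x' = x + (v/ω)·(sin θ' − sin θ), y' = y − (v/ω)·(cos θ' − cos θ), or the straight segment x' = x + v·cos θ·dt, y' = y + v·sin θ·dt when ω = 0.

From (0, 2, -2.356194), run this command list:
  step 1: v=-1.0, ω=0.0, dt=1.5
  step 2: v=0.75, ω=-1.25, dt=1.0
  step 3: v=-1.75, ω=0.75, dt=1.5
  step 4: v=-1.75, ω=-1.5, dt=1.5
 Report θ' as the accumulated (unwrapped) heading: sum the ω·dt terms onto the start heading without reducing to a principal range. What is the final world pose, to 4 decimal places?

(4.7265, 2.2485, -4.7312)

step 1: θ'=-2.3562 (straight) → pose (1.0607, 3.0607, -2.3562)
step 2: θ'=-3.6062 (R=-0.6000) → pose (0.3676, 2.9485, -3.6062)
step 3: θ'=-2.4812 (R=-2.3333) → pose (2.8444, 3.1918, -2.4812)
step 4: θ'=-4.7312 (R=1.1667) → pose (4.7265, 2.2485, -4.7312)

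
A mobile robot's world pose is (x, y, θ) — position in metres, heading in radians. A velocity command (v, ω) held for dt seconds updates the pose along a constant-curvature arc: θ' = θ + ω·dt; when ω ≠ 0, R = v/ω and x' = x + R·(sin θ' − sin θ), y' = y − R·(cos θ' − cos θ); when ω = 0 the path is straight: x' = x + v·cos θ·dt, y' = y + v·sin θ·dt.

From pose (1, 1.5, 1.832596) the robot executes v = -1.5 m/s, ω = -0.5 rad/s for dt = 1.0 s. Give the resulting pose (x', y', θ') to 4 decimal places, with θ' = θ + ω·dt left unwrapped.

(1.0175, 0.0157, 1.3326)

θ' = 1.8326 + -0.5·1.0 = 1.3326
R = v/ω = -1.5/-0.5 = 3.0000
x' = 1 + 3.0000·(sin 1.3326 − sin 1.8326) = 1.0175
y' = 1.5 − 3.0000·(cos 1.3326 − cos 1.8326) = 0.0157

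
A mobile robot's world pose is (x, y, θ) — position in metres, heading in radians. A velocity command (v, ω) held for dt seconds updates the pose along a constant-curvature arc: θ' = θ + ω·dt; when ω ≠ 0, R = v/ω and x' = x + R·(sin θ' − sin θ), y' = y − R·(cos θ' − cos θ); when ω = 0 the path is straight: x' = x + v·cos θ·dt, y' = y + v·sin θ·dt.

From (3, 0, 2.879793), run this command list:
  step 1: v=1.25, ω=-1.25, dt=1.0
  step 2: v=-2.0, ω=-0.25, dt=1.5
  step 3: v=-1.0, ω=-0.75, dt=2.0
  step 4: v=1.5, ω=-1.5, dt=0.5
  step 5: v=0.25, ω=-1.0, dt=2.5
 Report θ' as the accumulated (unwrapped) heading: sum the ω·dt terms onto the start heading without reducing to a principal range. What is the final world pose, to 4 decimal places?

(0.5872, -3.7264, -3.4952)

step 1: θ'=1.6298 (R=-1.0000) → pose (2.2606, 0.9070, 1.6298)
step 2: θ'=1.2548 (R=8.0000) → pose (1.8784, -2.0509, 1.2548)
step 3: θ'=-0.2452 (R=1.3333) → pose (0.2874, -2.9300, -0.2452)
step 4: θ'=-0.9952 (R=-1.0000) → pose (0.8835, -3.3557, -0.9952)
step 5: θ'=-3.4952 (R=-0.2500) → pose (0.5872, -3.7264, -3.4952)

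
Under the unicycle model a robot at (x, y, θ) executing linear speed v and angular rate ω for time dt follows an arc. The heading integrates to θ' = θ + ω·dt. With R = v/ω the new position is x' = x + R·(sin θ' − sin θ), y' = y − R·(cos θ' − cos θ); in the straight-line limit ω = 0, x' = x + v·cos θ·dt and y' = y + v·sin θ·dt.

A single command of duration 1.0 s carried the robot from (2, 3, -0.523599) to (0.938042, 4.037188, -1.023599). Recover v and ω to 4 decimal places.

v = -1.5000, ω = -0.5000

Δθ = -1.023599 − -0.523599 = -0.500000
ω = Δθ/dt = -0.500000/1.0 = -0.5000
R = Δx/(sin θ' − sin θ) = 3.0000
v = R·ω = 3.0000·-0.5000 = -1.5000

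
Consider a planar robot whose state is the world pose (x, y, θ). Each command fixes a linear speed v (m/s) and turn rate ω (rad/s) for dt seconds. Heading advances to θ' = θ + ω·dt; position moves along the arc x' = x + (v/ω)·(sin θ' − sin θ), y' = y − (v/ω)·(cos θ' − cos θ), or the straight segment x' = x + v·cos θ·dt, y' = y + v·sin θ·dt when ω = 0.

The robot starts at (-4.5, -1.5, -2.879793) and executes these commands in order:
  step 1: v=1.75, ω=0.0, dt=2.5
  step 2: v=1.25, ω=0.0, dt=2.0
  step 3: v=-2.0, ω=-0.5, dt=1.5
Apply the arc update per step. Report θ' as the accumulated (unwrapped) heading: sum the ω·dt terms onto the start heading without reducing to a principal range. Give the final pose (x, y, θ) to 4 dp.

step 1: θ'=-2.8798 (straight) → pose (-8.7259, -2.6323, -2.8798)
step 2: θ'=-2.8798 (straight) → pose (-11.1407, -3.2794, -2.8798)
step 3: θ'=-3.6298 (R=4.0000) → pose (-8.2293, -3.6104, -3.6298)

(-8.2293, -3.6104, -3.6298)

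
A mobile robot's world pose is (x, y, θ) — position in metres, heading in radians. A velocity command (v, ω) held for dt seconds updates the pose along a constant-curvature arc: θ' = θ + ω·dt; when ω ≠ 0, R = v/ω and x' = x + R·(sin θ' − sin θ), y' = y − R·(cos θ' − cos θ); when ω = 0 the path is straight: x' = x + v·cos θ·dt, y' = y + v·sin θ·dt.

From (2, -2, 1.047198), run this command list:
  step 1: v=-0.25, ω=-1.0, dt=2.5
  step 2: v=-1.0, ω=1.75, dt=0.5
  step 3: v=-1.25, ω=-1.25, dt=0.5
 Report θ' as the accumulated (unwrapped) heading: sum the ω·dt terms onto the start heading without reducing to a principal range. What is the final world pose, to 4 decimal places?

(0.8930, -1.0151, -1.2028)

step 1: θ'=-1.4528 (R=0.2500) → pose (1.5352, -1.9044, -1.4528)
step 2: θ'=-0.5778 (R=-0.5714) → pose (1.2799, -1.4930, -0.5778)
step 3: θ'=-1.2028 (R=1.0000) → pose (0.8930, -1.0151, -1.2028)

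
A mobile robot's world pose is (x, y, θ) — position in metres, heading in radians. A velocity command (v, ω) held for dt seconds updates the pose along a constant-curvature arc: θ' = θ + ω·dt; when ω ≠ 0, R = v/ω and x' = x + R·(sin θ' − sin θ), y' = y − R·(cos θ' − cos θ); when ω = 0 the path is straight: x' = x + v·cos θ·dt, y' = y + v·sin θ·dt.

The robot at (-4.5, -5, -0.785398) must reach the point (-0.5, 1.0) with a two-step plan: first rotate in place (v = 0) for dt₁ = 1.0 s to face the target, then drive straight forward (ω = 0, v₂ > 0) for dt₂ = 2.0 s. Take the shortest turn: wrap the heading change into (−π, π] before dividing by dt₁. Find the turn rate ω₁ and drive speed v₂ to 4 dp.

ω₁ = 1.7682, v₂ = 3.6056

heading to target = atan2(1−-5, -0.5−-4.5) = 0.9828
Δθ = wrap(0.9828 − -0.7854) = 1.7682; ω₁ = Δθ/dt₁ = 1.7682
distance = √((-0.5−-4.5)² + (1−-5)²) = 7.2111; v₂ = distance/dt₂ = 3.6056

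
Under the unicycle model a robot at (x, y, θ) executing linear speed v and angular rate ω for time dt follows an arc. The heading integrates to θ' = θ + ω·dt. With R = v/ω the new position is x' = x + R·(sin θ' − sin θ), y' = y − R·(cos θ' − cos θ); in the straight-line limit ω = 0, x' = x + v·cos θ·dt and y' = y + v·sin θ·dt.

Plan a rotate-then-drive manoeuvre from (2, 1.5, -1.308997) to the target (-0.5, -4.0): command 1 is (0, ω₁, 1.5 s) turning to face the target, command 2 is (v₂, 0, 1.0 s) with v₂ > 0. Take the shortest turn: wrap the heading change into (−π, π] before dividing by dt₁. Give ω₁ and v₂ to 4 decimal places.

heading to target = atan2(-4−1.5, -0.5−2) = -1.9974
Δθ = wrap(-1.9974 − -1.3090) = -0.6884; ω₁ = Δθ/dt₁ = -0.4590
distance = √((-0.5−2)² + (-4−1.5)²) = 6.0415; v₂ = distance/dt₂ = 6.0415

ω₁ = -0.4590, v₂ = 6.0415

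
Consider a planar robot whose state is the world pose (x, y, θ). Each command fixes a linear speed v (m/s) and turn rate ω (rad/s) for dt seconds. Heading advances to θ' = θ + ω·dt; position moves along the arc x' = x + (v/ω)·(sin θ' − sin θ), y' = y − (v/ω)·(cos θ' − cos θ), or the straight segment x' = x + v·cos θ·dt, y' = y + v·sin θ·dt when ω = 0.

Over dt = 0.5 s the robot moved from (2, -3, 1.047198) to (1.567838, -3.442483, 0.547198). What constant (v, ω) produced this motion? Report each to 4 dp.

Δθ = 0.547198 − 1.047198 = -0.500000
ω = Δθ/dt = -0.500000/0.5 = -1.0000
R = −Δy/(cos θ' − cos θ) = 1.2500
v = R·ω = 1.2500·-1.0000 = -1.2500

v = -1.2500, ω = -1.0000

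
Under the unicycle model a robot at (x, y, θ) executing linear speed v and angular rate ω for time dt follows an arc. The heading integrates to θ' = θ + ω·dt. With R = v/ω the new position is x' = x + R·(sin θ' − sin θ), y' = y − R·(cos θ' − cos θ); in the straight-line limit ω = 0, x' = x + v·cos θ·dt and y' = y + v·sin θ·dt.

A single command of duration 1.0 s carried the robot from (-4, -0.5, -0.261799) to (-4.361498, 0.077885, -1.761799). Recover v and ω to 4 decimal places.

Δθ = -1.761799 − -0.261799 = -1.500000
ω = Δθ/dt = -1.500000/1.0 = -1.5000
R = −Δy/(cos θ' − cos θ) = 0.5000
v = R·ω = 0.5000·-1.5000 = -0.7500

v = -0.7500, ω = -1.5000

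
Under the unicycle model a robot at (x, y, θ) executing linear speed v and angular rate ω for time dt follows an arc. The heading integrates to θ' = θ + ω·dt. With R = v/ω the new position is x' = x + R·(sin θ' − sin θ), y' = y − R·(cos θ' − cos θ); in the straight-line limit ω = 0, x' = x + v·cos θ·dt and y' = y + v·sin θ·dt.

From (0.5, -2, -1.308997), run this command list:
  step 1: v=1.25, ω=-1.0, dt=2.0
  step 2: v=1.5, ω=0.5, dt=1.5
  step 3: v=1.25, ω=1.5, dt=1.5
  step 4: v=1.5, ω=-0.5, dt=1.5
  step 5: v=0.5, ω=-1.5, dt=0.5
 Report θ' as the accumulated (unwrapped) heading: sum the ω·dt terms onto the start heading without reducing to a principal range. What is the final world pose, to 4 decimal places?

(-1.1245, -7.1293, -1.8090)

step 1: θ'=-3.3090 (R=-1.2500) → pose (-0.9157, -3.5560, -3.3090)
step 2: θ'=-2.5590 (R=3.0000) → pose (-3.0661, -4.0090, -2.5590)
step 3: θ'=-0.3090 (R=0.8333) → pose (-2.8611, -5.4987, -0.3090)
step 4: θ'=-1.0590 (R=-3.0000) → pose (-1.1578, -6.8874, -1.0590)
step 5: θ'=-1.8090 (R=-0.3333) → pose (-1.1245, -7.1293, -1.8090)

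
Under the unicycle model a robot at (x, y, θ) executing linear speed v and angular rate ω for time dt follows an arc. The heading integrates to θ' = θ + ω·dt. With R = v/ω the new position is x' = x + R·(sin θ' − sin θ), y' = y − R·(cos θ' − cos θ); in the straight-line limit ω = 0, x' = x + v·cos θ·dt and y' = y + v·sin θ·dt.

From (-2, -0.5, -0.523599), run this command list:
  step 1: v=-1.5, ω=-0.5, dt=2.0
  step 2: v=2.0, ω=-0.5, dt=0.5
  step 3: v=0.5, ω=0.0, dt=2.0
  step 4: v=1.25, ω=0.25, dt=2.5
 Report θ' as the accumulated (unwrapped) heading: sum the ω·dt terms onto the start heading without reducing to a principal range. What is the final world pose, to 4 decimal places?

step 1: θ'=-1.5236 (R=3.0000) → pose (-3.4967, 1.9565, -1.5236)
step 2: θ'=-1.7736 (R=-4.0000) → pose (-3.5742, 0.9622, -1.7736)
step 3: θ'=-1.7736 (straight) → pose (-3.7756, -0.0174, -1.7736)
step 4: θ'=-1.1486 (R=5.0000) → pose (-3.4390, -3.0733, -1.1486)

(-3.4390, -3.0733, -1.1486)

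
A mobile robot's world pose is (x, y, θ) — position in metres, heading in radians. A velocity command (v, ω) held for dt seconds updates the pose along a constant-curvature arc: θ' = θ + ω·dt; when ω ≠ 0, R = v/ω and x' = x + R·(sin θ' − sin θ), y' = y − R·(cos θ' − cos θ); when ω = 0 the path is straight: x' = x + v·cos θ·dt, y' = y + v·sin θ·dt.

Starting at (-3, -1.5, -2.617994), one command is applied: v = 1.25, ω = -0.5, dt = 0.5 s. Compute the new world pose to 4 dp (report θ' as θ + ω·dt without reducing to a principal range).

θ' = -2.6180 + -0.5·0.5 = -2.8680
R = v/ω = 1.25/-0.5 = -2.5000
x' = -3 + -2.5000·(sin -2.8680 − sin -2.6180) = -3.5745
y' = -1.5 − -2.5000·(cos -2.8680 − cos -2.6180) = -1.7419

(-3.5745, -1.7419, -2.8680)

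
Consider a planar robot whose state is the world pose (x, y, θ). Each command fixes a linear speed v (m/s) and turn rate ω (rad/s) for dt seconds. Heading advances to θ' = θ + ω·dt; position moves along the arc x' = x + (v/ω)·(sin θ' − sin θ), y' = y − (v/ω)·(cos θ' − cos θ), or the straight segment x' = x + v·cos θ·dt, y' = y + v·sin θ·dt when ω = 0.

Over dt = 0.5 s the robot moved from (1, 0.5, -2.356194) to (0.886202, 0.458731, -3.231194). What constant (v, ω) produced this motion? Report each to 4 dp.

Δθ = -3.231194 − -2.356194 = -0.875000
ω = Δθ/dt = -0.875000/0.5 = -1.7500
R = Δx/(sin θ' − sin θ) = -0.1429
v = R·ω = -0.1429·-1.7500 = 0.2500

v = 0.2500, ω = -1.7500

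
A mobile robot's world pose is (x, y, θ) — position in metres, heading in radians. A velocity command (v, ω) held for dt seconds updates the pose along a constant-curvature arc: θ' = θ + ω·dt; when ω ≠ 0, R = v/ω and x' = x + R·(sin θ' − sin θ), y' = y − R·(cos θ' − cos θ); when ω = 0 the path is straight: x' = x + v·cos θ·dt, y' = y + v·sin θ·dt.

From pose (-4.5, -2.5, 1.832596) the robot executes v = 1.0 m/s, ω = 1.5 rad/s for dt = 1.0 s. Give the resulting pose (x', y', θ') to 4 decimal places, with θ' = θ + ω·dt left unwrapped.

θ' = 1.8326 + 1.5·1.0 = 3.3326
R = v/ω = 1.0/1.5 = 0.6667
x' = -4.5 + 0.6667·(sin 3.3326 − sin 1.8326) = -5.2705
y' = -2.5 − 0.6667·(cos 3.3326 − cos 1.8326) = -2.0180

(-5.2705, -2.0180, 3.3326)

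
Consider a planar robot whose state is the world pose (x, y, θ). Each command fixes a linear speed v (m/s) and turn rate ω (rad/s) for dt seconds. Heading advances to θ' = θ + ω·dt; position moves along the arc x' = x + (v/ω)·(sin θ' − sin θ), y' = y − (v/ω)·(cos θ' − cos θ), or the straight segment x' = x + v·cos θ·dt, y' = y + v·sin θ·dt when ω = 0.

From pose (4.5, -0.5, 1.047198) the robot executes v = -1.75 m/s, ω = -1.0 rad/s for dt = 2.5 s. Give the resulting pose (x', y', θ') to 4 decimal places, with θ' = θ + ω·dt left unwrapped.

(1.2466, 0.1690, -1.4528)

θ' = 1.0472 + -1.0·2.5 = -1.4528
R = v/ω = -1.75/-1.0 = 1.7500
x' = 4.5 + 1.7500·(sin -1.4528 − sin 1.0472) = 1.2466
y' = -0.5 − 1.7500·(cos -1.4528 − cos 1.0472) = 0.1690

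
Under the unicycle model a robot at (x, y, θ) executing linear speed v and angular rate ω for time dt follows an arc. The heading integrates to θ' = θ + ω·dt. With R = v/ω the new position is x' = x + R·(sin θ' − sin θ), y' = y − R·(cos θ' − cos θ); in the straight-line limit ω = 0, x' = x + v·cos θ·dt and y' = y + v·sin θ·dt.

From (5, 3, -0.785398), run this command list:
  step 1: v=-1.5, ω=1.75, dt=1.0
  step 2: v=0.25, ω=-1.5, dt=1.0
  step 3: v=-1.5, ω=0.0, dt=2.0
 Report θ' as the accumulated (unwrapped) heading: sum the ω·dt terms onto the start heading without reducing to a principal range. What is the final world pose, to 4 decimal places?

step 1: θ'=0.9646 (R=-0.8571) → pose (3.6895, 2.8823, 0.9646)
step 2: θ'=-0.5354 (R=-0.1667) → pose (3.9115, 2.9306, -0.5354)
step 3: θ'=-0.5354 (straight) → pose (1.3313, 4.4612, -0.5354)

(1.3313, 4.4612, -0.5354)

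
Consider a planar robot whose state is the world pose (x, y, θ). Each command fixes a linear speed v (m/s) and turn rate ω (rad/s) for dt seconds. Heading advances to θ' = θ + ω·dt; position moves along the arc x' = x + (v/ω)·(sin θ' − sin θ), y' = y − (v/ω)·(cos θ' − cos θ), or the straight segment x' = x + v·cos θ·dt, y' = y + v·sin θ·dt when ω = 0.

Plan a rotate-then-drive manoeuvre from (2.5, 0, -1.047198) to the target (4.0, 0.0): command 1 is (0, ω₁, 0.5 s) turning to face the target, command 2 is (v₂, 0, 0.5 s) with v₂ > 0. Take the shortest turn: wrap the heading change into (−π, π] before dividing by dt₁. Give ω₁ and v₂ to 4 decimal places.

heading to target = atan2(0−0, 4−2.5) = 0.0000
Δθ = wrap(0.0000 − -1.0472) = 1.0472; ω₁ = Δθ/dt₁ = 2.0944
distance = √((4−2.5)² + (0−0)²) = 1.5000; v₂ = distance/dt₂ = 3.0000

ω₁ = 2.0944, v₂ = 3.0000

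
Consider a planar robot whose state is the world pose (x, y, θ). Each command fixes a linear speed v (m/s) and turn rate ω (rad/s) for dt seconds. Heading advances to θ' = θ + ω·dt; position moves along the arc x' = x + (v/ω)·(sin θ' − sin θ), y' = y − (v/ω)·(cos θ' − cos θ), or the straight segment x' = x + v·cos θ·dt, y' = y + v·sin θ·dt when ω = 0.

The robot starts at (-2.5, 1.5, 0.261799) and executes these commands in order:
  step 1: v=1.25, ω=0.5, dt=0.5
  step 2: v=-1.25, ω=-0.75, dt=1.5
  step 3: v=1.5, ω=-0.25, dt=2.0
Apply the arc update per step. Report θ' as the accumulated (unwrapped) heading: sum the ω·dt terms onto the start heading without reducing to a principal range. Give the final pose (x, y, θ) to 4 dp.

step 1: θ'=0.5118 (R=2.5000) → pose (-1.9227, 1.7352, 0.5118)
step 2: θ'=-0.6132 (R=1.6667) → pose (-3.6981, 1.8252, -0.6132)
step 3: θ'=-1.1132 (R=-6.0000) → pose (-1.7683, -0.4309, -1.1132)

(-1.7683, -0.4309, -1.1132)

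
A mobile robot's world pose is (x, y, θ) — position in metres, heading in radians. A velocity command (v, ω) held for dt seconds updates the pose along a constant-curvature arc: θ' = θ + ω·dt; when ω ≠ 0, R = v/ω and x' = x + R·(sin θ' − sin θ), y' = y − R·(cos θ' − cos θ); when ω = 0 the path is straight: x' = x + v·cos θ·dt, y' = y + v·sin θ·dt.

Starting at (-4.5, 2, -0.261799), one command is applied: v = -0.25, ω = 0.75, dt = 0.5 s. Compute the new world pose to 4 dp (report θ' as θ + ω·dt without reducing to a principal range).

(-4.6239, 2.0092, 0.1132)

θ' = -0.2618 + 0.75·0.5 = 0.1132
R = v/ω = -0.25/0.75 = -0.3333
x' = -4.5 + -0.3333·(sin 0.1132 − sin -0.2618) = -4.6239
y' = 2 − -0.3333·(cos 0.1132 − cos -0.2618) = 2.0092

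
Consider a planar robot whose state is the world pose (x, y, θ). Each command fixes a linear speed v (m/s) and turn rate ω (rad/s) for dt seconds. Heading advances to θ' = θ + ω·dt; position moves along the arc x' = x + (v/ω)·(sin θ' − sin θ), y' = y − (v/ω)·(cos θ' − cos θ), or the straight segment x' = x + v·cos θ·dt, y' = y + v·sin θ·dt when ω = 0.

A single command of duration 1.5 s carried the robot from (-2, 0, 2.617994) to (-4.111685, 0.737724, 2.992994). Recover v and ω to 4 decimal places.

Δθ = 2.992994 − 2.617994 = 0.375000
ω = Δθ/dt = 0.375000/1.5 = 0.2500
R = Δx/(sin θ' − sin θ) = 6.0000
v = R·ω = 6.0000·0.2500 = 1.5000

v = 1.5000, ω = 0.2500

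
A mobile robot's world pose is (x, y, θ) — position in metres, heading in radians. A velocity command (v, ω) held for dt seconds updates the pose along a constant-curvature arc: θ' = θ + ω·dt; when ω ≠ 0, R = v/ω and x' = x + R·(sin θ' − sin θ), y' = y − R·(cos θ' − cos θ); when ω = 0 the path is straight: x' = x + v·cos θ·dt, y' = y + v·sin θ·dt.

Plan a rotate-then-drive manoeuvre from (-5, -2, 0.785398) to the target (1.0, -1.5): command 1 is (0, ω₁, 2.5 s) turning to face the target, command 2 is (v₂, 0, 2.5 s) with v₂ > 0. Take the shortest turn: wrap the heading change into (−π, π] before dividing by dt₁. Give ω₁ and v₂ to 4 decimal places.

ω₁ = -0.2809, v₂ = 2.4083

heading to target = atan2(-1.5−-2, 1−-5) = 0.0831
Δθ = wrap(0.0831 − 0.7854) = -0.7023; ω₁ = Δθ/dt₁ = -0.2809
distance = √((1−-5)² + (-1.5−-2)²) = 6.0208; v₂ = distance/dt₂ = 2.4083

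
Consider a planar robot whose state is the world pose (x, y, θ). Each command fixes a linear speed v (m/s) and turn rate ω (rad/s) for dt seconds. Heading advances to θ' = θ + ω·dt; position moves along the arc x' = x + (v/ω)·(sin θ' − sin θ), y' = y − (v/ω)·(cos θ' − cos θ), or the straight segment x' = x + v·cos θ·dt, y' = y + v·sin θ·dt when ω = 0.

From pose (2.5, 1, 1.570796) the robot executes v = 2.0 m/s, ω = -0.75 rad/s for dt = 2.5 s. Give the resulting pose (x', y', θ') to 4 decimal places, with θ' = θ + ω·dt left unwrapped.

θ' = 1.5708 + -0.75·2.5 = -0.3042
R = v/ω = 2.0/-0.75 = -2.6667
x' = 2.5 + -2.6667·(sin -0.3042 − sin 1.5708) = 5.9654
y' = 1 − -2.6667·(cos -0.3042 − cos 1.5708) = 3.5442

(5.9654, 3.5442, -0.3042)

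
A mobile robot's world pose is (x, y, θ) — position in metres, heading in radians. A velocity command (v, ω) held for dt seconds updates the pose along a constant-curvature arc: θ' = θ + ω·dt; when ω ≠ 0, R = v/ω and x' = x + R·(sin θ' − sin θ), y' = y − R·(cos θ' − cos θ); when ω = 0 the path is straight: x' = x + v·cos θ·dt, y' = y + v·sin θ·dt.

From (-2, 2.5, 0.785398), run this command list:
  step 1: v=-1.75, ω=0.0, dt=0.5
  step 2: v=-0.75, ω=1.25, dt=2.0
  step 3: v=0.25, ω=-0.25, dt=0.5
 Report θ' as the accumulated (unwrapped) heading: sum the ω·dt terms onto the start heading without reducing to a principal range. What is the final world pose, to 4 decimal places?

(-2.2330, 0.8531, 3.1604)

step 1: θ'=0.7854 (straight) → pose (-2.6187, 1.8813, 0.7854)
step 2: θ'=3.2854 (R=-0.6000) → pose (-2.1085, 0.8632, 3.2854)
step 3: θ'=3.1604 (R=-1.0000) → pose (-2.2330, 0.8531, 3.1604)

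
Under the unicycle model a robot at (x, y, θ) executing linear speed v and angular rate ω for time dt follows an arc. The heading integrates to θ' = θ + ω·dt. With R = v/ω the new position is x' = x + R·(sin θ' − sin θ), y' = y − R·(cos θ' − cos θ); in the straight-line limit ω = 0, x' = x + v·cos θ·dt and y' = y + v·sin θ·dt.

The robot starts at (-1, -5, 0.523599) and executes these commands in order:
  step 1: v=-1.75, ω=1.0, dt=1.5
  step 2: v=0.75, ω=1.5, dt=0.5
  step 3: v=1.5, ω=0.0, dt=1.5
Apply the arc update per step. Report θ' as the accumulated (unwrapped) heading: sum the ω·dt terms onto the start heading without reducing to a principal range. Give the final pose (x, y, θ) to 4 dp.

(-4.0677, -6.2239, 2.7736)

step 1: θ'=2.0236 (R=-1.7500) → pose (-1.6986, -7.2811, 2.0236)
step 2: θ'=2.7736 (R=0.5000) → pose (-1.9684, -7.0334, 2.7736)
step 3: θ'=2.7736 (straight) → pose (-4.0677, -6.2239, 2.7736)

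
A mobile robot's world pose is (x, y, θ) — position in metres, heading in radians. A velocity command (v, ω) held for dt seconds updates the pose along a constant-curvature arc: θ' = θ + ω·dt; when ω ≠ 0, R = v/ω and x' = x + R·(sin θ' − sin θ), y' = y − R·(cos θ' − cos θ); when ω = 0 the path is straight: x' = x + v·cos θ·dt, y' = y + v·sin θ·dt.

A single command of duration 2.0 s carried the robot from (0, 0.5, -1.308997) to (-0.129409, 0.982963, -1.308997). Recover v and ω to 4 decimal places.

Δθ = -1.308997 − -1.308997 = 0.000000
ω = Δθ/dt = 0.000000/2.0 = 0.0000
ω = 0 → v = (Δx·cos θ + Δy·sin θ)/dt = -0.2500

v = -0.2500, ω = 0.0000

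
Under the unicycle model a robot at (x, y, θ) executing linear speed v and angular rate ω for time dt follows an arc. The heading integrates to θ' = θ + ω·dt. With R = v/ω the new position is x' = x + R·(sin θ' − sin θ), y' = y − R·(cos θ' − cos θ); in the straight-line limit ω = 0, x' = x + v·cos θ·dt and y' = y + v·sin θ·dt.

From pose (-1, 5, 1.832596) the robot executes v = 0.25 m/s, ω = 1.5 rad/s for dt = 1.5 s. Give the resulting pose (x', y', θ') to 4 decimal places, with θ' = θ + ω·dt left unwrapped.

θ' = 1.8326 + 1.5·1.5 = 4.0826
R = v/ω = 0.25/1.5 = 0.1667
x' = -1 + 0.1667·(sin 4.0826 − sin 1.8326) = -1.2957
y' = 5 − 0.1667·(cos 4.0826 − cos 1.8326) = 5.0550

(-1.2957, 5.0550, 4.0826)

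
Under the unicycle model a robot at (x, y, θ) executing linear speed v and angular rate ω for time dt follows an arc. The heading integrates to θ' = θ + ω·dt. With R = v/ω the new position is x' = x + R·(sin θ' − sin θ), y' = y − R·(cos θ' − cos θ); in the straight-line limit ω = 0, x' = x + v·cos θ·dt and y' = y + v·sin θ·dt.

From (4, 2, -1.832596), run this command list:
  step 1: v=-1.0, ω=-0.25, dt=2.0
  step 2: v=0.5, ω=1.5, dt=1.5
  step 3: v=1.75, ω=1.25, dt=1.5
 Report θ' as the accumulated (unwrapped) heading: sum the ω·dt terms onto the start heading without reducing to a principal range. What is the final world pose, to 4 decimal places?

(6.6643, 4.8663, 1.7924)

step 1: θ'=-2.3326 (R=4.0000) → pose (4.9693, 3.7256, -2.3326)
step 2: θ'=-0.0826 (R=0.3333) → pose (5.1830, 3.1634, -0.0826)
step 3: θ'=1.7924 (R=1.4000) → pose (6.6643, 4.8663, 1.7924)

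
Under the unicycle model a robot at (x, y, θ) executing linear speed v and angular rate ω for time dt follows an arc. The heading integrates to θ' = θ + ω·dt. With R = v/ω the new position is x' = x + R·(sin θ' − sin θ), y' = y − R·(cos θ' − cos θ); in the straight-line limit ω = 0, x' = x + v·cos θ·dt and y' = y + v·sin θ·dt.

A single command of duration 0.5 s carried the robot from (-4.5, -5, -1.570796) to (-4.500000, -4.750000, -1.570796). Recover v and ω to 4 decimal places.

Δθ = -1.570796 − -1.570796 = 0.000000
ω = Δθ/dt = 0.000000/0.5 = 0.0000
ω = 0 → v = (Δx·cos θ + Δy·sin θ)/dt = -0.5000

v = -0.5000, ω = 0.0000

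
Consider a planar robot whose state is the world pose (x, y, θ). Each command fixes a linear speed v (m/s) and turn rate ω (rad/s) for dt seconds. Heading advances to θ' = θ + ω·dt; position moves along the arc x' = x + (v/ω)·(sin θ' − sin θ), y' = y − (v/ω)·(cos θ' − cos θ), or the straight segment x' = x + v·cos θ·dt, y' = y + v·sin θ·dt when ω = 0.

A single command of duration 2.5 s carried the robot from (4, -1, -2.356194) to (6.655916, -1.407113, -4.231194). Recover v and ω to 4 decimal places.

v = -1.2500, ω = -0.7500

Δθ = -4.231194 − -2.356194 = -1.875000
ω = Δθ/dt = -1.875000/2.5 = -0.7500
R = Δx/(sin θ' − sin θ) = 1.6667
v = R·ω = 1.6667·-0.7500 = -1.2500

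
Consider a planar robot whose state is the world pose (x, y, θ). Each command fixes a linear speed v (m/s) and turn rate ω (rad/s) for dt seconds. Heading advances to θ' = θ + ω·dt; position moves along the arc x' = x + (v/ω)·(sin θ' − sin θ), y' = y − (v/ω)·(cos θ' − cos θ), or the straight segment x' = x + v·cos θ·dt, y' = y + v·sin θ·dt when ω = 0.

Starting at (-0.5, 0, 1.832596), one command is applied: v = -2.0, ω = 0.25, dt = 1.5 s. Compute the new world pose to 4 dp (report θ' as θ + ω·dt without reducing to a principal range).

(0.7954, -2.6864, 2.2076)

θ' = 1.8326 + 0.25·1.5 = 2.2076
R = v/ω = -2.0/0.25 = -8.0000
x' = -0.5 + -8.0000·(sin 2.2076 − sin 1.8326) = 0.7954
y' = 0 − -8.0000·(cos 2.2076 − cos 1.8326) = -2.6864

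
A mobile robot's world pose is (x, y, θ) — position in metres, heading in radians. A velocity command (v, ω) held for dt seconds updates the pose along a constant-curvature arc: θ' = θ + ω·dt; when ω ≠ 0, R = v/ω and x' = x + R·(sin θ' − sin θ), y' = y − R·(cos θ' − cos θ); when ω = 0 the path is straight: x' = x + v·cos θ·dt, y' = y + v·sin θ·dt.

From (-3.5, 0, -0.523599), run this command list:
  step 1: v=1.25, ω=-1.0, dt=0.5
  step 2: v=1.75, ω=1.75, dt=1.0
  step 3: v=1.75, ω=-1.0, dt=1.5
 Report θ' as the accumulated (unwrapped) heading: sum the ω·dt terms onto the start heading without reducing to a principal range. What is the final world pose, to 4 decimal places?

step 1: θ'=-1.0236 (R=-1.2500) → pose (-3.0575, -0.4322, -1.0236)
step 2: θ'=0.7264 (R=1.0000) → pose (-1.5393, -0.6594, 0.7264)
step 3: θ'=-0.7736 (R=-1.7500) → pose (0.8457, -0.7157, -0.7736)

(0.8457, -0.7157, -0.7736)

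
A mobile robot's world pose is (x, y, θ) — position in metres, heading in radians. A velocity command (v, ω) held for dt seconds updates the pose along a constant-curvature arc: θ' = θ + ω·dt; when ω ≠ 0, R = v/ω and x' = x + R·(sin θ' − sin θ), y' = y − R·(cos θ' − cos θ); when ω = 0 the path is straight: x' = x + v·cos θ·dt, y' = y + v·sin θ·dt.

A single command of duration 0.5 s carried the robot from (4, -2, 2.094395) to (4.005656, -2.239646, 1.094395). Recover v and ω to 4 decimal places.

Δθ = 1.094395 − 2.094395 = -1.000000
ω = Δθ/dt = -1.000000/0.5 = -2.0000
R = −Δy/(cos θ' − cos θ) = 0.2500
v = R·ω = 0.2500·-2.0000 = -0.5000

v = -0.5000, ω = -2.0000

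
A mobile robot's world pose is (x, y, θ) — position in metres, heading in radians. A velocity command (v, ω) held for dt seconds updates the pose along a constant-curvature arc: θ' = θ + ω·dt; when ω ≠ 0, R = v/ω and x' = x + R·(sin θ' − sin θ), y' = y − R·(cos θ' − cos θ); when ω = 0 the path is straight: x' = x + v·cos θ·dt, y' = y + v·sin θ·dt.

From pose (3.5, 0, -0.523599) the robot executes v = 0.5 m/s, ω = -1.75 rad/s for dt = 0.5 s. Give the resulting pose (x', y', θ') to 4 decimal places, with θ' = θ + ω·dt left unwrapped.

(3.6386, -0.1985, -1.3986)

θ' = -0.5236 + -1.75·0.5 = -1.3986
R = v/ω = 0.5/-1.75 = -0.2857
x' = 3.5 + -0.2857·(sin -1.3986 − sin -0.5236) = 3.6386
y' = 0 − -0.2857·(cos -1.3986 − cos -0.5236) = -0.1985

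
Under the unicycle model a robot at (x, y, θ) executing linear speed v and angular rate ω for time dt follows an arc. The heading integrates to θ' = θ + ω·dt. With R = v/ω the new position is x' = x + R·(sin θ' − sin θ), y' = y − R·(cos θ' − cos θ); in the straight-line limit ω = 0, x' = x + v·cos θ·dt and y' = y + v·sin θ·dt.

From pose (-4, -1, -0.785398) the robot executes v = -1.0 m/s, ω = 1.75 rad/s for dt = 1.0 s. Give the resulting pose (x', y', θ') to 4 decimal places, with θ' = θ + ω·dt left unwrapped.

(-4.8737, -1.0785, 0.9646)

θ' = -0.7854 + 1.75·1.0 = 0.9646
R = v/ω = -1.0/1.75 = -0.5714
x' = -4 + -0.5714·(sin 0.9646 − sin -0.7854) = -4.8737
y' = -1 − -0.5714·(cos 0.9646 − cos -0.7854) = -1.0785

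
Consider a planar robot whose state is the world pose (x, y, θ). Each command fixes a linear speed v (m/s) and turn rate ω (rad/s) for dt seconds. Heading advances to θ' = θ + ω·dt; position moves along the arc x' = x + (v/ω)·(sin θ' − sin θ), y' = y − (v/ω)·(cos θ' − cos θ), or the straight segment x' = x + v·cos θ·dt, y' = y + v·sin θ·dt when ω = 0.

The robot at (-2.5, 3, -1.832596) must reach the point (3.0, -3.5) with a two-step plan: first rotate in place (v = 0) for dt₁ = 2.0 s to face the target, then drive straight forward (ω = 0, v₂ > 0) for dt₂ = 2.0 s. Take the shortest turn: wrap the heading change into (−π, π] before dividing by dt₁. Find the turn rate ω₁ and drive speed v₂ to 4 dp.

ω₁ = 0.4820, v₂ = 4.2573

heading to target = atan2(-3.5−3, 3−-2.5) = -0.8685
Δθ = wrap(-0.8685 − -1.8326) = 0.9641; ω₁ = Δθ/dt₁ = 0.4820
distance = √((3−-2.5)² + (-3.5−3)²) = 8.5147; v₂ = distance/dt₂ = 4.2573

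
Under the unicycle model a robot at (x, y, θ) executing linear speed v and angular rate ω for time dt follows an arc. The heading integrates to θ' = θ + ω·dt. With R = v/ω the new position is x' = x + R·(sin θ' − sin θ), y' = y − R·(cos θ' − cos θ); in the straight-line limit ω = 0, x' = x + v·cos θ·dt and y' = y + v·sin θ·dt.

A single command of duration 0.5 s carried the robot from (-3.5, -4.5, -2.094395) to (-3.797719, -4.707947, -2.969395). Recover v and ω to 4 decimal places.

Δθ = -2.969395 − -2.094395 = -0.875000
ω = Δθ/dt = -0.875000/0.5 = -1.7500
R = Δx/(sin θ' − sin θ) = -0.4286
v = R·ω = -0.4286·-1.7500 = 0.7500

v = 0.7500, ω = -1.7500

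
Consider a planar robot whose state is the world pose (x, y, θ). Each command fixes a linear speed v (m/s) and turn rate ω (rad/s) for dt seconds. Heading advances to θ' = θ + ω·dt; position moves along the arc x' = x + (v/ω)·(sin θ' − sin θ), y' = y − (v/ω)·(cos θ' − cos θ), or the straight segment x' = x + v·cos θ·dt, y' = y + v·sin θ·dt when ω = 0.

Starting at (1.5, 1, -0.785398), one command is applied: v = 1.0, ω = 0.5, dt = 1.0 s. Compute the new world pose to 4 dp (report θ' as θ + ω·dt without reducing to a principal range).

(2.3511, 0.4951, -0.2854)

θ' = -0.7854 + 0.5·1.0 = -0.2854
R = v/ω = 1.0/0.5 = 2.0000
x' = 1.5 + 2.0000·(sin -0.2854 − sin -0.7854) = 2.3511
y' = 1 − 2.0000·(cos -0.2854 − cos -0.7854) = 0.4951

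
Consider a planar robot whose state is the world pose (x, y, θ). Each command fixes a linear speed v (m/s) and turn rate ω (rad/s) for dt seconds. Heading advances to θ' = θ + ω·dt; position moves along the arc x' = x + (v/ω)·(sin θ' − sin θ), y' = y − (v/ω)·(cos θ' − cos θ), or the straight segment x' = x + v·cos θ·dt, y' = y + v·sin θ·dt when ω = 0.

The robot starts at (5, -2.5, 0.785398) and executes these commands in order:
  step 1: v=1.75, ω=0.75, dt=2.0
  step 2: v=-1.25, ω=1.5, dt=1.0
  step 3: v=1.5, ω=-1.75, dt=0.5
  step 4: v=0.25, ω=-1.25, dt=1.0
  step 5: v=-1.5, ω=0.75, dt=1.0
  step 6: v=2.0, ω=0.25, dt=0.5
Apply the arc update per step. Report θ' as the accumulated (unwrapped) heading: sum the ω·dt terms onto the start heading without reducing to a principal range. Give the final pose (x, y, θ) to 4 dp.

(5.2503, -0.1037, 2.5354)

step 1: θ'=2.2854 (R=2.3333) → pose (5.1126, 0.6790, 2.2854)
step 2: θ'=3.7854 (R=-0.8333) → pose (6.2422, 0.5586, 3.7854)
step 3: θ'=2.9104 (R=-0.8571) → pose (5.5313, 0.4098, 2.9104)
step 4: θ'=1.6604 (R=-0.2000) → pose (5.3780, 0.5866, 1.6604)
step 5: θ'=2.4104 (R=-2.0000) → pose (6.0344, -0.7232, 2.4104)
step 6: θ'=2.5354 (R=8.0000) → pose (5.2503, -0.1037, 2.5354)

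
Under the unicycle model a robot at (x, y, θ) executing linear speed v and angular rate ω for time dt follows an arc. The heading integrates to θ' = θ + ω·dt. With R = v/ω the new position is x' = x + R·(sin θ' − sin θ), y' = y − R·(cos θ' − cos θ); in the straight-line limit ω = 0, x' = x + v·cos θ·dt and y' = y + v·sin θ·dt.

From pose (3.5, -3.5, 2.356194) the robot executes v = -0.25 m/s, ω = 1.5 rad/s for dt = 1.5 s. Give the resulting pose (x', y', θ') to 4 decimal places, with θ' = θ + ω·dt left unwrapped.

(3.7836, -3.3998, 4.6062)

θ' = 2.3562 + 1.5·1.5 = 4.6062
R = v/ω = -0.25/1.5 = -0.1667
x' = 3.5 + -0.1667·(sin 4.6062 − sin 2.3562) = 3.7836
y' = -3.5 − -0.1667·(cos 4.6062 − cos 2.3562) = -3.3998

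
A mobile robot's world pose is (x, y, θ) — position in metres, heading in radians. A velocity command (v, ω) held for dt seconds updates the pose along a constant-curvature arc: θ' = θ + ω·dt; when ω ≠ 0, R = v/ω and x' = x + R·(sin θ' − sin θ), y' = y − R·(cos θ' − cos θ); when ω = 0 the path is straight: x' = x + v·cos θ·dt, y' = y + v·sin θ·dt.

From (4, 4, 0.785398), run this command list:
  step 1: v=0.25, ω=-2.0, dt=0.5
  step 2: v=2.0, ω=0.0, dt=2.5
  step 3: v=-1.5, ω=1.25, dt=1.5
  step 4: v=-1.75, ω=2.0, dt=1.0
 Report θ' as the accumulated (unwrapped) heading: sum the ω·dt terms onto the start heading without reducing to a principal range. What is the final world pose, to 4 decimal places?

step 1: θ'=-0.2146 (R=-0.1250) → pose (4.1150, 4.0337, -0.2146)
step 2: θ'=-0.2146 (straight) → pose (9.0003, 2.9690, -0.2146)
step 3: θ'=1.6604 (R=-1.2000) → pose (7.5496, 1.6891, 1.6604)
step 4: θ'=3.6604 (R=-0.8750) → pose (8.8549, 1.0075, 3.6604)

(8.8549, 1.0075, 3.6604)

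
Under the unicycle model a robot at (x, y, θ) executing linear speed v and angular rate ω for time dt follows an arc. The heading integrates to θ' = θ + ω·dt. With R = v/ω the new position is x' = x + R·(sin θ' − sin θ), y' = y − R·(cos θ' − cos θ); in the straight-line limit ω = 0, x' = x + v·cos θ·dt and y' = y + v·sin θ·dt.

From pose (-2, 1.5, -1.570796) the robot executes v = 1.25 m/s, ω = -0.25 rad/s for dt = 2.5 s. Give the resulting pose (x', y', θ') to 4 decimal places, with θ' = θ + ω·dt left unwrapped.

(-2.9452, -1.4255, -2.1958)

θ' = -1.5708 + -0.25·2.5 = -2.1958
R = v/ω = 1.25/-0.25 = -5.0000
x' = -2 + -5.0000·(sin -2.1958 − sin -1.5708) = -2.9452
y' = 1.5 − -5.0000·(cos -2.1958 − cos -1.5708) = -1.4255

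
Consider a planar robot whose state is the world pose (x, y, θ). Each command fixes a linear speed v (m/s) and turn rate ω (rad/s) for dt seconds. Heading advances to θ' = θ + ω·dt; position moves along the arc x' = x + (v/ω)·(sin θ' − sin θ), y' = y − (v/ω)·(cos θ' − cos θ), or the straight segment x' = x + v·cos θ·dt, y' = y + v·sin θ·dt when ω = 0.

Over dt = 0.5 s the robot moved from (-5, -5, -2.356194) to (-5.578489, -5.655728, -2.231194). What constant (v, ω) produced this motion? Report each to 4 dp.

Δθ = -2.231194 − -2.356194 = 0.125000
ω = Δθ/dt = 0.125000/0.5 = 0.2500
R = −Δy/(cos θ' − cos θ) = 7.0000
v = R·ω = 7.0000·0.2500 = 1.7500

v = 1.7500, ω = 0.2500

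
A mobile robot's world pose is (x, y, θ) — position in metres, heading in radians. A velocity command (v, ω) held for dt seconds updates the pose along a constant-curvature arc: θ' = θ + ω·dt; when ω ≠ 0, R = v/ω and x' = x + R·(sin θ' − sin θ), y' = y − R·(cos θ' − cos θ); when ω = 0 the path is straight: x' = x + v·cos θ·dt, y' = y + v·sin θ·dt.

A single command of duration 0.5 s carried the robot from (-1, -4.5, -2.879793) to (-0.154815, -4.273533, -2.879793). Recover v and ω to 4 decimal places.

Δθ = -2.879793 − -2.879793 = 0.000000
ω = Δθ/dt = 0.000000/0.5 = 0.0000
ω = 0 → v = (Δx·cos θ + Δy·sin θ)/dt = -1.7500

v = -1.7500, ω = 0.0000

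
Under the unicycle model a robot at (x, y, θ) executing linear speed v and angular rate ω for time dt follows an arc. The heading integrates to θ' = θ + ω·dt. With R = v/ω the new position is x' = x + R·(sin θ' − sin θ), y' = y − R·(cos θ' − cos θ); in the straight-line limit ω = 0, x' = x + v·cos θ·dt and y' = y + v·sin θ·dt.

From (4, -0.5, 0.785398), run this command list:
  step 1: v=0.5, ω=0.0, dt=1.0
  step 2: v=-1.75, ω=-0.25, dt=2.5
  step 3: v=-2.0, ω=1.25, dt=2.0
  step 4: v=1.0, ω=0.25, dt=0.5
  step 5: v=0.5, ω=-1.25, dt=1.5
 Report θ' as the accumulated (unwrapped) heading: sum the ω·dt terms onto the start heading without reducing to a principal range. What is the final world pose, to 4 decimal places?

step 1: θ'=0.7854 (straight) → pose (4.3536, -0.1464, 0.7854)
step 2: θ'=0.1604 (R=7.0000) → pose (0.5218, -2.1068, 0.1604)
step 3: θ'=2.6604 (R=-1.6000) → pose (0.0368, -5.1046, 2.6604)
step 4: θ'=2.7854 (R=4.0000) → pose (-0.4197, -4.9015, 2.7854)
step 5: θ'=0.9104 (R=-0.4000) → pose (-0.5961, -4.2812, 0.9104)

(-0.5961, -4.2812, 0.9104)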